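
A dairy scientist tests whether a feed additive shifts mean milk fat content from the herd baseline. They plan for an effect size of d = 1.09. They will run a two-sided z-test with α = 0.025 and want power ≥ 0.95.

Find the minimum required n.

For power 0.95 need Φ(δ − z_{0.0125}) = 0.95, so δ = z_{0.0125} + z_{0.05} = 2.241 + 1.645 = 3.886.
(For δ > 0 the lower-tail rejection region contributes negligibly to power, so the one-term inversion is standard.)
δ = d·√n ⇒ n = (δ/d)² = (3.886 / 1.09)² = 12.71.
Rounding up, n = 13.

n = 13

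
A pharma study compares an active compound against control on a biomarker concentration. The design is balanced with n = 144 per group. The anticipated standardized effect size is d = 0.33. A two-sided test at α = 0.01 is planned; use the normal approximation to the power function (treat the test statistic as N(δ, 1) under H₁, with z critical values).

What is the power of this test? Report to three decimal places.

Noncentrality parameter: δ = d·√(n/2) = 0.33 × √(144/2) = 2.8001
Two-sided α = 0.01 → critical value z_{0.005} = 2.576.
Power = Φ(δ − 2.576) + Φ(−δ − 2.576) = Φ(0.224) + Φ(-5.376) = 0.5887 + 0.0000 = 0.5887.

Power ≈ 0.589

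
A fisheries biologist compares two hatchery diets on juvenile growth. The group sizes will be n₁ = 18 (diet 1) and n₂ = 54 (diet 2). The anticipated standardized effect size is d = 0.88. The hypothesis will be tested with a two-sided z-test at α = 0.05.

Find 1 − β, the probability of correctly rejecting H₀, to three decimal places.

Noncentrality parameter: δ = d / √(1/n₁ + 1/n₂) = 0.88 / √(1/18 + 1/54) = 3.2333
Critical value for a two-sided test at α = 0.05: z_{α/2} = 1.960.
Power = Φ(δ − 1.960) + Φ(−δ − 1.960) = Φ(1.273) + Φ(-5.193) = 0.8986 + 0.0000 = 0.8986.

Power ≈ 0.899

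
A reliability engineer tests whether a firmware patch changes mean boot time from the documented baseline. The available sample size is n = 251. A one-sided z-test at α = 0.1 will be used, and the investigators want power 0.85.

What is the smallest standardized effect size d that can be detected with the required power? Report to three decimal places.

Required noncentrality: δ = z_{0.1} + z_{0.15} = 1.282 + 1.036 = 2.318.
δ = d·√n ⇒ d = δ/√n = 2.318/√251 = 0.1463.

d ≈ 0.146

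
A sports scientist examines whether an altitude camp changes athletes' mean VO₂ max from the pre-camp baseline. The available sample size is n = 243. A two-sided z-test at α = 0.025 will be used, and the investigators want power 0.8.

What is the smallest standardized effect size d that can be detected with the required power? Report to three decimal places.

d ≈ 0.198

Required noncentrality: δ = z_{0.0125} + z_{0.20} = 2.241 + 0.842 = 3.083.
(Lower-tail contribution to power is negligible for δ > 0.)
δ = d·√n ⇒ d = δ/√n = 3.083/√243 = 0.1978.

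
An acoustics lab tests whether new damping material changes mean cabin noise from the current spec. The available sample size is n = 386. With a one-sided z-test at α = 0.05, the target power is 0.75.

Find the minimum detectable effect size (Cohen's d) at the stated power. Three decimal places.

Need Φ(δ − 1.645) = 0.75, so δ = 1.645 + 0.674 = 2.319.
δ = d·√n ⇒ d = δ/√n = 2.319/√386 = 0.1181.

d ≈ 0.118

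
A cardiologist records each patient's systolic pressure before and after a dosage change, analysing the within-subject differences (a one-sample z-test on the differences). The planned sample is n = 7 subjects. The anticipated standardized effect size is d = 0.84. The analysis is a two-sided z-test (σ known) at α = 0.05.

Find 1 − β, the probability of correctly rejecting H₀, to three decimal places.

Noncentrality parameter: δ = d·√n = 0.84 × √7 = 2.2224
Two-sided α = 0.05 → critical value z_{0.025} = 1.960.
Power = Φ(δ − 1.960) + Φ(−δ − 1.960) = Φ(0.262) + Φ(-4.182) = 0.6035 + 0.0000 = 0.6035.

Power ≈ 0.604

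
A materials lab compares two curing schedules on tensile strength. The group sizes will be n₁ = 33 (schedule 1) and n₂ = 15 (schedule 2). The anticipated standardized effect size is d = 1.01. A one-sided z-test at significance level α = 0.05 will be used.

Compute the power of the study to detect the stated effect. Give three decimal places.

Power ≈ 0.945

Noncentrality parameter: λ = d / √(1/n₁ + 1/n₂) = 1.01 / √(1/33 + 1/15) = 3.2434
Critical value for a one-sided test at α = 0.05: z_α = 1.645.
Power = Φ(λ − 1.645) = Φ(1.599) = 0.9450.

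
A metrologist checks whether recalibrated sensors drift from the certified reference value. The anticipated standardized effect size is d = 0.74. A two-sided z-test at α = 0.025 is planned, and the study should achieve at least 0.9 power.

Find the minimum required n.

n = 23

Set Φ(δ − 2.241) = 0.9; then δ − 2.241 = Φ⁻¹(0.9) = 1.282, giving δ = 3.523.
(The Φ(−δ − z_{α/2}) term is vanishingly small for δ > 0 and is dropped in the standard sample-size formula.)
δ = d·√n ⇒ n = (δ/d)² = (3.523 / 0.74)² = 22.66.
Round up to the next whole unit.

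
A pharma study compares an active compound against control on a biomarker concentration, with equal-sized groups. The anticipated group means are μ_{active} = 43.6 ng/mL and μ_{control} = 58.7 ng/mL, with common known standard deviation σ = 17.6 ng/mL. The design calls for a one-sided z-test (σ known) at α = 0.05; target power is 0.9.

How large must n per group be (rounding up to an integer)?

n = 24 per group

Standardized effect: d = |μ_{active} − μ_{control}| / σ = |43.6 − 58.7| / 17.6 = 0.8580
Set Φ(δ − 1.645) = 0.9; then δ − 1.645 = Φ⁻¹(0.9) = 1.282, giving δ = 2.926.
δ = d·√(n/2) ⇒ n = 2(δ/d)² = 2 × (2.926 / 0.8580)² = 23.27.
Rounding up, n = 24 per group.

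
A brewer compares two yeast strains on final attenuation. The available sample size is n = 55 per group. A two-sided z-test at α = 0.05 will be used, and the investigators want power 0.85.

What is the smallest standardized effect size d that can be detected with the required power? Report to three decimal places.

d ≈ 0.571

Required noncentrality: δ = z_{0.025} + z_{0.15} = 1.960 + 1.036 = 2.996.
(The second rejection-region term Φ(−δ − z_{α/2}) is negligible and dropped.)
δ = d·√(n/2) ⇒ d = δ/√(n/2) = 2.996/√(55/2) = 0.5714.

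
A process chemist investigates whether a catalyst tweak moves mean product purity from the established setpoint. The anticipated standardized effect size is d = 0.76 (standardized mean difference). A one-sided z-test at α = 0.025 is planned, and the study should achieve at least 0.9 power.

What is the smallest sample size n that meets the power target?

n = 19

For power 0.9 need Φ(δ − z_{0.025}) = 0.9, so δ = z_{0.025} + z_{0.10} = 1.960 + 1.282 = 3.242.
δ = d·√n ⇒ n = (δ/d)² = (3.242 / 0.76)² = 18.19.
Rounding up, n = 19.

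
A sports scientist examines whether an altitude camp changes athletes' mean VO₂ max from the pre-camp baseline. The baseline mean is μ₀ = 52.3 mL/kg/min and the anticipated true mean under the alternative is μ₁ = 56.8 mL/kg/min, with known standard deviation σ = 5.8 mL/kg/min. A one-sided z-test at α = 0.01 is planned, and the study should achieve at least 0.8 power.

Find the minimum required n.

Standardized effect: d = |μ₁ − μ₀| / σ = |56.8 − 52.3| / 5.8 = 0.7759
Set Φ(δ − 2.326) = 0.8; then δ − 2.326 = Φ⁻¹(0.8) = 0.842, giving δ = 3.168.
δ = d·√n ⇒ n = (δ/d)² = (3.168 / 0.7759)² = 16.67.
Rounding up, n = 17.

n = 17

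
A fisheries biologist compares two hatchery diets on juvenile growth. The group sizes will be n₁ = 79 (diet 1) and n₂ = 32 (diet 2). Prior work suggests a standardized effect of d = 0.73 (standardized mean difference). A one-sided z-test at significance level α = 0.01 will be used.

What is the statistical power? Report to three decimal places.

Power ≈ 0.876

Noncentrality parameter: δ = d / √(1/n₁ + 1/n₂) = 0.73 / √(1/79 + 1/32) = 3.4838
One-sided α = 0.01 → critical value z_{0.01} = 2.326.
Power = Φ(δ − 2.326) = Φ(1.157) = 0.8765.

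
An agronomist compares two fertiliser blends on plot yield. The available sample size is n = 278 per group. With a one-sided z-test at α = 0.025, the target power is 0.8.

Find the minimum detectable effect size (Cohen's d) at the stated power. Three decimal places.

Required noncentrality: δ = z_{0.025} + z_{0.20} = 1.960 + 0.842 = 2.802.
δ = d·√(n/2) ⇒ d = δ/√(n/2) = 2.802/√(278/2) = 0.2376.

d ≈ 0.238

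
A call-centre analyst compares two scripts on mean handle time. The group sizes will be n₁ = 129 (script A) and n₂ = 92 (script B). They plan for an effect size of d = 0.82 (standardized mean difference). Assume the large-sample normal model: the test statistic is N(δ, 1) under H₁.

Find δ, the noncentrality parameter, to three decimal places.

δ = d / √(1/n₁ + 1/n₂) = 0.82 / √(1/129 + 1/92) = 6.0091

δ ≈ 6.009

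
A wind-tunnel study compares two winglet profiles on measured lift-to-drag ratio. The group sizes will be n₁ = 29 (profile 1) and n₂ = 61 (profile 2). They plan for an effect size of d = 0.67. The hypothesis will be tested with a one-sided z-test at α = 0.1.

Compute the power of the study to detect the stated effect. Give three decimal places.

Noncentrality parameter: δ = d / √(1/n₁ + 1/n₂) = 0.67 / √(1/29 + 1/61) = 2.9704
One-sided α = 0.1 → critical value z_{0.1} = 1.282.
Power = Φ(δ − 1.282) = Φ(1.689) = 0.9544.

Power ≈ 0.954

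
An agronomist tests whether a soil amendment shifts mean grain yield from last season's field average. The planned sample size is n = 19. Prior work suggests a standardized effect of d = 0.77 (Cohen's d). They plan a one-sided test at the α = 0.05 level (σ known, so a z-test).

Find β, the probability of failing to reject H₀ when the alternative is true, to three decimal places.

Noncentrality parameter: δ = d·√n = 0.77 × √19 = 3.3564
One-sided α = 0.05 → critical value z_{0.05} = 1.645.
Power = P(Z > 1.645 − δ) = Φ(1.711) = 0.9565.
Type II error: β = 1 − power = 1 − 0.9565 = 0.0435.

β ≈ 0.043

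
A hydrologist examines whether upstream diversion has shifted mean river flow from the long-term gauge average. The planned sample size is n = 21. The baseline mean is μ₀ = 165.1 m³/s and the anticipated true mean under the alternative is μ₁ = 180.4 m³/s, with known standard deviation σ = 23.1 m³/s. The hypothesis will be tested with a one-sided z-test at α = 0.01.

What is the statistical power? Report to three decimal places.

Power ≈ 0.761

Standardized effect: d = |μ₁ − μ₀| / σ = |180.4 − 165.1| / 23.1 = 0.6623
Noncentrality parameter: δ = d·√n = 0.6623 × √21 = 3.0352
One-sided α = 0.01 → critical value z_{0.01} = 2.326.
Power = P(Z > 2.326 − δ) = Φ(0.709) = 0.7608.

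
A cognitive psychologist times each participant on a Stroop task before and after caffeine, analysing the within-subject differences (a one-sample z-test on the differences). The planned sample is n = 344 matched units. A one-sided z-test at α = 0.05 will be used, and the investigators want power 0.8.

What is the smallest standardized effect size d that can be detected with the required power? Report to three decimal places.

d ≈ 0.134

Required noncentrality: δ = z_{0.05} + z_{0.20} = 1.645 + 0.842 = 2.486.
δ = d·√n ⇒ d = δ/√n = 2.486/√344 = 0.1341.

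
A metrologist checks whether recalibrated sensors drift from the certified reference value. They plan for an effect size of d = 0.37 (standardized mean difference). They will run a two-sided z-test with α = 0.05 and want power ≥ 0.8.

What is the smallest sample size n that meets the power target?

n = 58

Set Φ(δ − 1.960) = 0.8; then δ − 1.960 = Φ⁻¹(0.8) = 0.842, giving δ = 2.802.
(For δ > 0 the lower-tail rejection region contributes negligibly to power, so the one-term inversion is standard.)
δ = d·√n ⇒ n = (δ/d)² = (2.802 / 0.37)² = 57.33.
Rounding up, n = 58.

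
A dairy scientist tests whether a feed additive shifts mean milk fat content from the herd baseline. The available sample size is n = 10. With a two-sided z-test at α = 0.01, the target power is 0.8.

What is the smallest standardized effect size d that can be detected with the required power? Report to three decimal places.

d ≈ 1.081

Required noncentrality: δ = z_{0.005} + z_{0.20} = 2.576 + 0.842 = 3.417.
(Lower-tail contribution to power is negligible for δ > 0.)
δ = d·√n ⇒ d = δ/√n = 3.417/√10 = 1.0807.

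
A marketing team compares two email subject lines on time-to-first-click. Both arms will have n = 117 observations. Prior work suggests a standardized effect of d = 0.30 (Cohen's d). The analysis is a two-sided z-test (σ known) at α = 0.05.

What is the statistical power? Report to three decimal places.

Power ≈ 0.631

Noncentrality parameter: δ = d·√(n/2) = 0.30 × √(117/2) = 2.2946
Two-sided α = 0.05 → critical value z_{0.025} = 1.960.
Power = Φ(δ − 1.960) + Φ(−δ − 1.960) = Φ(0.335) + Φ(-4.255) = 0.6310 + 0.0000 = 0.6310.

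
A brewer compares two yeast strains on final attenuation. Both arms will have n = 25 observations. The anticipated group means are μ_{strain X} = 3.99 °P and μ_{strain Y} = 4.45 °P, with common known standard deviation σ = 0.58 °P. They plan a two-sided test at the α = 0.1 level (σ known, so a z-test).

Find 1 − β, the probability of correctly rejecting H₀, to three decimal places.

Standardized effect: d = |μ_{strain X} − μ_{strain Y}| / σ = |3.99 − 4.45| / 0.58 = 0.7931
Noncentrality parameter: δ = d·√(n/2) = 0.7931 × √(25/2) = 2.8040
Two-sided α = 0.1 → critical value z_{0.05} = 1.645.
Power = Φ(δ − 1.645) + Φ(−δ − 1.645) = Φ(1.159) + Φ(-4.449) = 0.8768 + 0.0000 = 0.8768.

Power ≈ 0.877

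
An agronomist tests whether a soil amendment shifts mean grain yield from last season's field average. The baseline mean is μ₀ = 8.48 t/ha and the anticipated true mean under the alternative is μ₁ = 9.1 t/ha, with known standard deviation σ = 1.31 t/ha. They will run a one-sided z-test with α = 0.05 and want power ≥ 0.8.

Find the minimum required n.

Standardized effect: d = |μ₁ − μ₀| / σ = |9.1 − 8.48| / 1.31 = 0.4733
For power 0.8 need Φ(δ − z_{0.05}) = 0.8, so δ = z_{0.05} + z_{0.20} = 1.645 + 0.842 = 2.486.
δ = d·√n ⇒ n = (δ/d)² = (2.486 / 0.4733)² = 27.60.
Round up to the next whole unit.

n = 28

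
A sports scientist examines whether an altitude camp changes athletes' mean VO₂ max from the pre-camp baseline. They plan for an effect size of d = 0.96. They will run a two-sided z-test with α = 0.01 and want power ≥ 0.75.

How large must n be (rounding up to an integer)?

Set Φ(δ − 2.576) = 0.75; then δ − 2.576 = Φ⁻¹(0.75) = 0.674, giving δ = 3.250.
(Ignoring the negligible lower-tail rejection probability gives the usual closed-form inversion.)
δ = d·√n ⇒ n = (δ/d)² = (3.250 / 0.96)² = 11.46.
Rounding up, n = 12.

n = 12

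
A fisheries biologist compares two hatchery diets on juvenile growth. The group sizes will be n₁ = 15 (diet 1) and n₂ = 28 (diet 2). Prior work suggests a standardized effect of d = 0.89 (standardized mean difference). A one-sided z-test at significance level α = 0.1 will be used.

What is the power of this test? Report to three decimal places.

Noncentrality parameter: δ = d / √(1/n₁ + 1/n₂) = 0.89 / √(1/15 + 1/28) = 2.7815
One-sided α = 0.1 → critical value z_{0.1} = 1.282.
Power = P(Z > 1.282 − δ) = Φ(1.500) = 0.9332.

Power ≈ 0.933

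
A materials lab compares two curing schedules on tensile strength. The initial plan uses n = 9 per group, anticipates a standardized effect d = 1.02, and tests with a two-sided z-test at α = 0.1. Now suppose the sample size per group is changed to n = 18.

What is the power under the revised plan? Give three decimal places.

Power ≈ 0.921

With n = 18 per group: δ = d·√(n/2) = 1.02 × √(18/2) = 3.0600. Critical value z_{0.05} = 1.645.
Revised power = Φ(δ − 1.645) + Φ(−δ − 1.645) = Φ(1.415) + Φ(-4.705) = 0.9215 + 0.0000 = 0.9215.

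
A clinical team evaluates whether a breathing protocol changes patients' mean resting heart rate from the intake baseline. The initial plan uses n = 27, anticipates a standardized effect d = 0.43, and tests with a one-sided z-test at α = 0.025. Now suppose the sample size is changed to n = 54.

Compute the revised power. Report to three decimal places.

Power ≈ 0.885

With n = 54: δ = d·√n = 0.43 × √54 = 3.1598. Critical value z_{0.025} = 1.960.
Revised power = Φ(δ − 1.960) = Φ(1.200) = 0.8849.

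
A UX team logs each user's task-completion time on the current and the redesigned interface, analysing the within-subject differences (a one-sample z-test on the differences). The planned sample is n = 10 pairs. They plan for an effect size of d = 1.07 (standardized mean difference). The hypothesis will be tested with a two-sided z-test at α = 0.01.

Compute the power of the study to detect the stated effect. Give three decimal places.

Noncentrality parameter: δ = d·√n = 1.07 × √10 = 3.3836
Two-sided α = 0.01 → critical value z_{0.005} = 2.576.
Power = Φ(δ − 2.576) + Φ(−δ − 2.576) = Φ(0.808) + Φ(-5.959) = 0.7904 + 0.0000 = 0.7904.

Power ≈ 0.790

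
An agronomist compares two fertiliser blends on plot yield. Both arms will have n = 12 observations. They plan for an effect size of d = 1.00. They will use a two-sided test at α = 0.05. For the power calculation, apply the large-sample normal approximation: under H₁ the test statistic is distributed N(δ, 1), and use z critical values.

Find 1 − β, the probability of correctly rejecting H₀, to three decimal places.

Power ≈ 0.688

Noncentrality parameter: δ = d·√(n/2) = 1.00 × √(12/2) = 2.4495
Critical value for a two-sided test at α = 0.05: z_{α/2} = 1.960.
Power = Φ(δ − 1.960) + Φ(−δ − 1.960) = Φ(0.490) + Φ(-4.409) = 0.6878 + 0.0000 = 0.6878.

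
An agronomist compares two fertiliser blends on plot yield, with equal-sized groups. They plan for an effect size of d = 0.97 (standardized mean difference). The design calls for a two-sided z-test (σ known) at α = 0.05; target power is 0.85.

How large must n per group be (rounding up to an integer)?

Set Φ(δ − 1.960) = 0.85; then δ − 1.960 = Φ⁻¹(0.85) = 1.036, giving δ = 2.996.
(For δ > 0 the lower-tail rejection region contributes negligibly to power, so the one-term inversion is standard.)
δ = d·√(n/2) ⇒ n = 2(δ/d)² = 2 × (2.996 / 0.97)² = 19.08.
Rounding up, n = 20 per group.

n = 20 per group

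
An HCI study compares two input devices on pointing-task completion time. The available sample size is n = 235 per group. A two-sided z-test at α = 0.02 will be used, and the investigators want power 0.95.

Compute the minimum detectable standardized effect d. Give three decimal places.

Required noncentrality: δ = z_{0.01} + z_{0.05} = 2.326 + 1.645 = 3.971.
(Lower-tail contribution to power is negligible for δ > 0.)
δ = d·√(n/2) ⇒ d = δ/√(n/2) = 3.971/√(235/2) = 0.3664.

d ≈ 0.366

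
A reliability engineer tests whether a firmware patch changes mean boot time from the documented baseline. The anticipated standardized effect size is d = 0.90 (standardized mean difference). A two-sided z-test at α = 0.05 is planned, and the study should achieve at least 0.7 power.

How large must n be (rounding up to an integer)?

n = 8

Set Φ(δ − 1.960) = 0.7; then δ − 1.960 = Φ⁻¹(0.7) = 0.524, giving δ = 2.484.
(For δ > 0 the lower-tail rejection region contributes negligibly to power, so the one-term inversion is standard.)
δ = d·√n ⇒ n = (δ/d)² = (2.484 / 0.90)² = 7.62.
Rounding up, n = 8.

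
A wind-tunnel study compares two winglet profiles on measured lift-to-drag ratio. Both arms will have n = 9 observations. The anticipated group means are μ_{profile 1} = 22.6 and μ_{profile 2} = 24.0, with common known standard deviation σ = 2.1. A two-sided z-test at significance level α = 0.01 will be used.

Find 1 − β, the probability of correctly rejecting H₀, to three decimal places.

Standardized effect: d = |μ_{profile 1} − μ_{profile 2}| / σ = |22.6 − 24.0| / 2.1 = 0.6667
Noncentrality parameter: δ = d·√(n/2) = 0.6667 × √(9/2) = 1.4142
Two-sided α = 0.01 → critical value z_{0.005} = 2.576.
Power = Φ(δ − 2.576) + Φ(−δ − 2.576) = Φ(-1.162) + Φ(-3.990) = 0.1227 + 0.0000 = 0.1227.

Power ≈ 0.123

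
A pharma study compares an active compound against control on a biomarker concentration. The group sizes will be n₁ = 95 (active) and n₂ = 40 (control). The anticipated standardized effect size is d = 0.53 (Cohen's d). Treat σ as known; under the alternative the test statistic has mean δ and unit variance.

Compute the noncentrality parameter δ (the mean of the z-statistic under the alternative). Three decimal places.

δ ≈ 2.812

δ = d / √(1/n₁ + 1/n₂) = 0.53 / √(1/95 + 1/40) = 2.8119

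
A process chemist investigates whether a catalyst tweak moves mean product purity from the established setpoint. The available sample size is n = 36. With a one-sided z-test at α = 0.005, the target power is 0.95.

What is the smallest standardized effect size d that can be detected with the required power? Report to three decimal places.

Required noncentrality: δ = z_{0.005} + z_{0.05} = 2.576 + 1.645 = 4.221.
δ = d·√n ⇒ d = δ/√n = 4.221/√36 = 0.7034.

d ≈ 0.703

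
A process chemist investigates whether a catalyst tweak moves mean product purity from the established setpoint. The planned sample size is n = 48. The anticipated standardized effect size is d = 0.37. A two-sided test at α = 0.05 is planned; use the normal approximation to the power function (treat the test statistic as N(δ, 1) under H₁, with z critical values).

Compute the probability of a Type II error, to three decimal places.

Noncentrality parameter: δ = d·√n = 0.37 × √48 = 2.5634
Critical value for a two-sided test at α = 0.05: z_{α/2} = 1.960.
Power = Φ(δ − 1.960) + Φ(−δ − 1.960) = Φ(0.603) + Φ(-4.523) = 0.7269 + 0.0000 = 0.7269.
Type II error: β = 1 − power = 1 − 0.7269 = 0.2731.

β ≈ 0.273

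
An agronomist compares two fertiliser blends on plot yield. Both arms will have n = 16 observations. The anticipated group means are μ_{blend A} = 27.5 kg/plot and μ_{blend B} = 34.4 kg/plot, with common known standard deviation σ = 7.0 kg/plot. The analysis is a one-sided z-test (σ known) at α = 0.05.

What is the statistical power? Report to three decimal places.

Power ≈ 0.874

Standardized effect: d = |μ_{blend A} − μ_{blend B}| / σ = |27.5 − 34.4| / 7.0 = 0.9857
Noncentrality parameter: δ = d·√(n/2) = 0.9857 × √(16/2) = 2.7880
Critical value for a one-sided test at α = 0.05: z_α = 1.645.
Power = P(Z > 1.645 − δ) = Φ(1.143) = 0.8735.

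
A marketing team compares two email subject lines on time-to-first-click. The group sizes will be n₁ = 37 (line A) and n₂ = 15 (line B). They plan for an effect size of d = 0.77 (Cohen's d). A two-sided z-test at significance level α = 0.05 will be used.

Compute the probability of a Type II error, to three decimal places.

Noncentrality parameter: δ = d / √(1/n₁ + 1/n₂) = 0.77 / √(1/37 + 1/15) = 2.5156
Critical value for a two-sided test at α = 0.05: z_{α/2} = 1.960.
Power = Φ(δ − 1.960) + Φ(−δ − 1.960) = Φ(0.556) + Φ(-4.476) = 0.7108 + 0.0000 = 0.7108.
Type II error: β = 1 − power = 1 − 0.7108 = 0.2892.

β ≈ 0.289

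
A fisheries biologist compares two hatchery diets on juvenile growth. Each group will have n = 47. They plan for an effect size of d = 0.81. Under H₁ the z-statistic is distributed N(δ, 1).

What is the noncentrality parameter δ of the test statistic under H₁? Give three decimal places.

The noncentrality parameter scales effect size by the design's sample-size factor: δ = d·√(n/2) = 0.81 × √(47/2) = 3.9266

δ ≈ 3.927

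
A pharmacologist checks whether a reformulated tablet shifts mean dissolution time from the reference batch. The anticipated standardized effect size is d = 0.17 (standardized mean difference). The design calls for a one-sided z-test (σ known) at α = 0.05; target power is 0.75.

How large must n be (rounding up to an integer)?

For power 0.75 need Φ(δ − z_{0.05}) = 0.75, so δ = z_{0.05} + z_{0.25} = 1.645 + 0.674 = 2.319.
δ = d·√n ⇒ n = (δ/d)² = (2.319 / 0.17)² = 186.14.
Rounding up, n = 187.

n = 187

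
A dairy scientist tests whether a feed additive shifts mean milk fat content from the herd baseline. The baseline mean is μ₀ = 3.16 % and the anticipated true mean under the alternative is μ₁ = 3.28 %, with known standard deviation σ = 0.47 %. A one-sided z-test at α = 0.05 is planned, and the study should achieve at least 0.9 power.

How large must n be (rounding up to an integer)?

n = 132

Standardized effect: d = |μ₁ − μ₀| / σ = |3.28 − 3.16| / 0.47 = 0.2553
For power 0.9 need Φ(δ − z_{0.05}) = 0.9, so δ = z_{0.05} + z_{0.10} = 1.645 + 1.282 = 2.926.
δ = d·√n ⇒ n = (δ/d)² = (2.926 / 0.2553)² = 131.37.
Round up to the next whole unit.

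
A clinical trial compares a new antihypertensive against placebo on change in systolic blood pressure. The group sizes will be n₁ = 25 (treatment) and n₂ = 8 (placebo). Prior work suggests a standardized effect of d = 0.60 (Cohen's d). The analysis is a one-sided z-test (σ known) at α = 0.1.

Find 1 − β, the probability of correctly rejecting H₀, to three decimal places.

Power ≈ 0.578

Noncentrality parameter: δ = d / √(1/n₁ + 1/n₂) = 0.60 / √(1/25 + 1/8) = 1.4771
One-sided α = 0.1 → critical value z_{0.1} = 1.282.
Power = Φ(δ − 1.282) = Φ(0.196) = 0.5775.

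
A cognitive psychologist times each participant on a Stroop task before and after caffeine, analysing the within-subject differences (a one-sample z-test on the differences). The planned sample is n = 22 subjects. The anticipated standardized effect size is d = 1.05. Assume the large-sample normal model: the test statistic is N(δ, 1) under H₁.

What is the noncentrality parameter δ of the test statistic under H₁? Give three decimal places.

The noncentrality parameter scales effect size by the design's sample-size factor: δ = d·√n = 1.05 × √22 = 4.9249

δ ≈ 4.925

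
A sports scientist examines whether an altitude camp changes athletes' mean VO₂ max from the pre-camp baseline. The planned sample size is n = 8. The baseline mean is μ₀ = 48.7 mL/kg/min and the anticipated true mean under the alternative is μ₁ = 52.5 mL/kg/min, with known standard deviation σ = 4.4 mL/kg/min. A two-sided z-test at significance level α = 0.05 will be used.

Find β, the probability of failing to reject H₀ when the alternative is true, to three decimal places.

Standardized effect: d = |μ₁ − μ₀| / σ = |52.5 − 48.7| / 4.4 = 0.8636
Noncentrality parameter: δ = d·√n = 0.8636 × √8 = 2.4427
Two-sided α = 0.05 → critical value z_{0.025} = 1.960.
Power = Φ(δ − 1.960) + Φ(−δ − 1.960) = Φ(0.483) + Φ(-4.403) = 0.6854 + 0.0000 = 0.6854.
Type II error: β = 1 − power = 1 − 0.6854 = 0.3146.

β ≈ 0.315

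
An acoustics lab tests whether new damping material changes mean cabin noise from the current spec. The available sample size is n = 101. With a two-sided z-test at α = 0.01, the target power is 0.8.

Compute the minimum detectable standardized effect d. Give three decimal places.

d ≈ 0.340

Required noncentrality: δ = z_{0.005} + z_{0.20} = 2.576 + 0.842 = 3.417.
(The second rejection-region term Φ(−δ − z_{α/2}) is negligible and dropped.)
δ = d·√n ⇒ d = δ/√n = 3.417/√101 = 0.3400.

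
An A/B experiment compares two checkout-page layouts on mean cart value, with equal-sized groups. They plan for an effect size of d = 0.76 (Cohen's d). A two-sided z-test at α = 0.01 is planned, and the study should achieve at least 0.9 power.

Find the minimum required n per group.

Set Φ(δ − 2.576) = 0.9; then δ − 2.576 = Φ⁻¹(0.9) = 1.282, giving δ = 3.857.
(The Φ(−δ − z_{α/2}) term is vanishingly small for δ > 0 and is dropped in the standard sample-size formula.)
δ = d·√(n/2) ⇒ n = 2(δ/d)² = 2 × (3.857 / 0.76)² = 51.52.
Round up to the next whole unit.

n = 52 per group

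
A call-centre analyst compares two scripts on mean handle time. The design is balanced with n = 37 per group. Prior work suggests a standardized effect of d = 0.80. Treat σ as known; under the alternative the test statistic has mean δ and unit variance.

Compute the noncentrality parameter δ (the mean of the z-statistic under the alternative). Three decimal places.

δ ≈ 3.441

The noncentrality parameter scales effect size by the design's sample-size factor: δ = d·√(n/2) = 0.80 × √(37/2) = 3.4409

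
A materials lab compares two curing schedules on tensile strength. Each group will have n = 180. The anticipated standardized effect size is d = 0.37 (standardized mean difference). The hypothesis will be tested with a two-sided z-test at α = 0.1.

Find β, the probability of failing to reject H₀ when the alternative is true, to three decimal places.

β ≈ 0.031

Noncentrality parameter: δ = d·√(n/2) = 0.37 × √(180/2) = 3.5101
Critical value for a two-sided test at α = 0.1: z_{α/2} = 1.645.
Power = Φ(δ − 1.645) + Φ(−δ − 1.645) = Φ(1.865) + Φ(-5.155) = 0.9689 + 0.0000 = 0.9689.
Type II error: β = 1 − power = 1 − 0.9689 = 0.0311.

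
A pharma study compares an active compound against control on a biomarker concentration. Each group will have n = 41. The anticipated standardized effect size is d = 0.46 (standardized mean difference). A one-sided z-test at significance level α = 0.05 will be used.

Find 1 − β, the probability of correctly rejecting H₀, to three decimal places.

Power ≈ 0.669

Noncentrality parameter: δ = d·√(n/2) = 0.46 × √(41/2) = 2.0827
One-sided α = 0.05 → critical value z_{0.05} = 1.645.
Power = Φ(δ − 1.645) = Φ(0.438) = 0.6693.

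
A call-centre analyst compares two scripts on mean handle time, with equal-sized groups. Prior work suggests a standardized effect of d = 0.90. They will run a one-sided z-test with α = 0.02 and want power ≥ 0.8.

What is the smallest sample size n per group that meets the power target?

n = 21 per group

For power 0.8 need Φ(δ − z_{0.02}) = 0.8, so δ = z_{0.02} + z_{0.20} = 2.054 + 0.842 = 2.895.
δ = d·√(n/2) ⇒ n = 2(δ/d)² = 2 × (2.895 / 0.90)² = 20.70.
Rounding up, n = 21 per group.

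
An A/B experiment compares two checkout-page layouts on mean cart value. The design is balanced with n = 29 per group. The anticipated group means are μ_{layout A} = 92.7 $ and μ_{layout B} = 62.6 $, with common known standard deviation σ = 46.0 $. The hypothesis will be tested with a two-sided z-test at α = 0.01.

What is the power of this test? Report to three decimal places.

Standardized effect: d = |μ_{layout A} − μ_{layout B}| / σ = |92.7 − 62.6| / 46.0 = 0.6543
Noncentrality parameter: λ = d·√(n/2) = 0.6543 × √(29/2) = 2.4917
Two-sided α = 0.01 → critical value z_{0.005} = 2.576.
Power = Φ(λ − 2.576) + Φ(−λ − 2.576) = Φ(-0.084) + Φ(-5.068) = 0.4665 + 0.0000 = 0.4665.

Power ≈ 0.466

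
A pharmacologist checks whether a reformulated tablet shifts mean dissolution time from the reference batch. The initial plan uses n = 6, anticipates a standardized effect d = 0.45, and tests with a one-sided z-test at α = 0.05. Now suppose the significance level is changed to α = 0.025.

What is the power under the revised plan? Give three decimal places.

Power ≈ 0.196

δ = d·√n = 0.45 × √6 = 1.1023 (unchanged). New critical value: z_{0.025} = 1.960.
Revised power = P(Z > 1.960 − δ) = Φ(-0.858) = 0.1955.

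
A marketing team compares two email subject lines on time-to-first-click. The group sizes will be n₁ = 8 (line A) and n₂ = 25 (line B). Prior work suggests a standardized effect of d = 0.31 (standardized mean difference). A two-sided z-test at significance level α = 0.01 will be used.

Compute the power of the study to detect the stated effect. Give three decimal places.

Noncentrality parameter: δ = d / √(1/n₁ + 1/n₂) = 0.31 / √(1/8 + 1/25) = 0.7632
Critical value for a two-sided test at α = 0.01: z_{α/2} = 2.576.
Power = Φ(δ − 2.576) + Φ(−δ − 2.576) = Φ(-1.813) + Φ(-3.339) = 0.0349 + 0.0004 = 0.0354.

Power ≈ 0.035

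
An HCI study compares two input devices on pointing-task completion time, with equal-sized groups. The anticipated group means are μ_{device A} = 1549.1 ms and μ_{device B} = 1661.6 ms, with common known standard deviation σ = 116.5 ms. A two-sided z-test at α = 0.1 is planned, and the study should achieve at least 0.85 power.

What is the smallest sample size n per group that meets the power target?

Standardized effect: d = |μ_{device A} − μ_{device B}| / σ = |1549.1 − 1661.6| / 116.5 = 0.9657
Set Φ(δ − 1.645) = 0.85; then δ − 1.645 = Φ⁻¹(0.85) = 1.036, giving δ = 2.681.
(The Φ(−δ − z_{α/2}) term is vanishingly small for δ > 0 and is dropped in the standard sample-size formula.)
δ = d·√(n/2) ⇒ n = 2(δ/d)² = 2 × (2.681 / 0.9657)² = 15.42.
Round up to the next whole unit.

n = 16 per group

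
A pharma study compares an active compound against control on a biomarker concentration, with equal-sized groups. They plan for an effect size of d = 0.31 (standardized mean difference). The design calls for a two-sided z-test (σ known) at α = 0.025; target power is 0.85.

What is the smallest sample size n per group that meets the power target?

For power 0.85 need Φ(δ − z_{0.0125}) = 0.85, so δ = z_{0.0125} + z_{0.15} = 2.241 + 1.036 = 3.278.
(Ignoring the negligible lower-tail rejection probability gives the usual closed-form inversion.)
δ = d·√(n/2) ⇒ n = 2(δ/d)² = 2 × (3.278 / 0.31)² = 223.60.
Rounding up, n = 224 per group.

n = 224 per group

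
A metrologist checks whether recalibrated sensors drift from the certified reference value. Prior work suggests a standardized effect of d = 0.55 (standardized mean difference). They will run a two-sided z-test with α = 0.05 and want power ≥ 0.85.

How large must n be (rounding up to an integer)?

For power 0.85 need Φ(δ − z_{0.025}) = 0.85, so δ = z_{0.025} + z_{0.15} = 1.960 + 1.036 = 2.996.
(Ignoring the negligible lower-tail rejection probability gives the usual closed-form inversion.)
δ = d·√n ⇒ n = (δ/d)² = (2.996 / 0.55)² = 29.68.
Round up to the next whole unit.

n = 30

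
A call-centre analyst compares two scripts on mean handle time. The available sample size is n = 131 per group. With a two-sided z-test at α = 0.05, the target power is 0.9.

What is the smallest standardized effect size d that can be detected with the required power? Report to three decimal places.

Required noncentrality: δ = z_{0.025} + z_{0.10} = 1.960 + 1.282 = 3.242.
(Lower-tail contribution to power is negligible for δ > 0.)
δ = d·√(n/2) ⇒ d = δ/√(n/2) = 3.242/√(131/2) = 0.4005.

d ≈ 0.401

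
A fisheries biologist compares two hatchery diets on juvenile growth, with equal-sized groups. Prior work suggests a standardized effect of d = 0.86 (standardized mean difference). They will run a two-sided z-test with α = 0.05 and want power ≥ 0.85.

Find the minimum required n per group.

n = 25 per group

Set Φ(δ − 1.960) = 0.85; then δ − 1.960 = Φ⁻¹(0.85) = 1.036, giving δ = 2.996.
(For δ > 0 the lower-tail rejection region contributes negligibly to power, so the one-term inversion is standard.)
δ = d·√(n/2) ⇒ n = 2(δ/d)² = 2 × (2.996 / 0.86)² = 24.28.
Rounding up, n = 25 per group.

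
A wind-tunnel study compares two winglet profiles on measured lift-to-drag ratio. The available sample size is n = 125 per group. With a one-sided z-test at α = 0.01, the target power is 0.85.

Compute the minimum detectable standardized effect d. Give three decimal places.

Need Φ(δ − 2.326) = 0.85, so δ = 2.326 + 1.036 = 3.363.
δ = d·√(n/2) ⇒ d = δ/√(n/2) = 3.363/√(125/2) = 0.4254.

d ≈ 0.425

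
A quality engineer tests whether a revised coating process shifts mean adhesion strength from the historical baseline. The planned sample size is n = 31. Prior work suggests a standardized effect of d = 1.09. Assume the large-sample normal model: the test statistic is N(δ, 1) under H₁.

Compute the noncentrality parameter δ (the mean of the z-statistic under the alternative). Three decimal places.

δ ≈ 6.069

δ = d·√n = 1.09 × √31 = 6.0689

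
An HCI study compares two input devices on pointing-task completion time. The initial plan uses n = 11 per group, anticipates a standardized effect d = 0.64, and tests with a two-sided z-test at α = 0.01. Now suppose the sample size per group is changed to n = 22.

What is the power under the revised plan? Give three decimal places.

With n = 22 per group: δ = d·√(n/2) = 0.64 × √(22/2) = 2.1226. Critical value z_{0.005} = 2.576.
Revised power = Φ(δ − 2.576) + Φ(−δ − 2.576) = Φ(-0.453) + Φ(-4.698) = 0.3252 + 0.0000 = 0.3252.

Power ≈ 0.325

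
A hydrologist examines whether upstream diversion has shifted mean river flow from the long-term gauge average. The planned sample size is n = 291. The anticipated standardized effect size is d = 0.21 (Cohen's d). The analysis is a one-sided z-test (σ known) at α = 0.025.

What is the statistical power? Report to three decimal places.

Power ≈ 0.948

Noncentrality parameter: δ = d·√n = 0.21 × √291 = 3.5823
Critical value for a one-sided test at α = 0.025: z_α = 1.960.
Power = P(Z > 1.960 − δ) = Φ(1.622) = 0.9476.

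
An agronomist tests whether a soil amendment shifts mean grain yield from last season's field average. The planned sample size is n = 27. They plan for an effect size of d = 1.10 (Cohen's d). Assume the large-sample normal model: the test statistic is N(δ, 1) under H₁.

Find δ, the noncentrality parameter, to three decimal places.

δ ≈ 5.716

δ = d·√n = 1.10 × √27 = 5.7158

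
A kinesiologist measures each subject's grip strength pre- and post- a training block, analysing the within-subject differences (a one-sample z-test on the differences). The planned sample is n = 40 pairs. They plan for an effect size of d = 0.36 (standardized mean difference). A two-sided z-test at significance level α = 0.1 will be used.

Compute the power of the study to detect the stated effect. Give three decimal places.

Power ≈ 0.736

Noncentrality parameter: δ = d·√n = 0.36 × √40 = 2.2768
Two-sided α = 0.1 → critical value z_{0.05} = 1.645.
Power = Φ(δ − 1.645) + Φ(−δ − 1.645) = Φ(0.632) + Φ(-3.922) = 0.7363 + 0.0000 = 0.7363.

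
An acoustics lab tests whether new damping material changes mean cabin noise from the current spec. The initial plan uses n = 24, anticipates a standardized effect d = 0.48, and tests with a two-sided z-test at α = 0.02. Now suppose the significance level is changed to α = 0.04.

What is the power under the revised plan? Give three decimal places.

δ = d·√n = 0.48 × √24 = 2.3515 (unchanged). New critical value: z_{0.02} = 2.054.
Revised power = Φ(δ − 2.054) + Φ(−δ − 2.054) = Φ(0.298) + Φ(-4.405) = 0.6171 + 0.0000 = 0.6171.

Power ≈ 0.617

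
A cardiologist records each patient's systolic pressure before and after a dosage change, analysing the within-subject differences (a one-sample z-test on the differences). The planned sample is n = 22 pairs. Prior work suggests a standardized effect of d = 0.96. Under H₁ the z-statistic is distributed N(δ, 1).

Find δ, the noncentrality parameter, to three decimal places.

δ = d·√n = 0.96 × √22 = 4.5028

δ ≈ 4.503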